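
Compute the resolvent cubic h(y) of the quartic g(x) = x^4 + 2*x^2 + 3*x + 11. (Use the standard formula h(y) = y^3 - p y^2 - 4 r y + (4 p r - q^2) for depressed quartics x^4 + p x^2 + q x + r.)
h(y) = y^3 - 2*y^2 - 44*y + 79

Identify coefficients: p = 2, q = 3, r = 11.
Plug into h(y) = y^3 - p y^2 - 4 r y + (4 p r - q^2):
  h(y) = y^3 - (2) y^2 - 4*(11) y + (4*(2)*(11) - (3)^2)
       = y^3 + (-2) y^2 + (-44) y + (79).
Simplifying: h(y) = y^3 - 2*y^2 - 44*y + 79.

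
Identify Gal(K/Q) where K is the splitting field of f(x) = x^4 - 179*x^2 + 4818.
Gal(K/Q) = V_4 (Klein four-group, Z/2Z × Z/2Z)

f factors as (x^2 - 33)(x^2 - 146), so the splitting field is K = Q(sqrt(33), sqrt(146)). The elements 33, 146, 4818 are all non-squares in Q, so sqrt(33) and sqrt(146) generate independent quadratic extensions. Thus [K:Q] = 4 and Gal(K/Q) is generated by the two order-2 automorphisms sqrt(33) ↦ -sqrt(33) and sqrt(146) ↦ -sqrt(146), giving V_4.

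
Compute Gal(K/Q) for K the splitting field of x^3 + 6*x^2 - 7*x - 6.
Gal(K/Q) = S_3 (symmetric group of order 6)

Compute the discriminant of x^3 + (6)*x^2 + (-7)*x + (-6): Δ = 11884. Since Δ is not a rational square, the Galois group is not contained in A_3; it must be the full S_3 (irreducibility of the cubic rules out anything smaller).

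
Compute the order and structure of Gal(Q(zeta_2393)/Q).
|Gal(Q(zeta_2393)/Q)| = phi(2393) = 2392; group ≅ (Z/2393Z)^* ≅ Z/2392Z

The n-th cyclotomic polynomial Φ_2393(x) is the minimal polynomial of zeta_2393 over Q and has degree phi(2393) = 2392. So Q(zeta_2393) is a degree-2392 Galois extension with Galois group (Z/2393Z)^*. (Z/2393Z)^* is cyclic since 2393 is an odd prime power (or 4). Hence Gal(Q(zeta_2393)/Q) ≅ Z/2392Z.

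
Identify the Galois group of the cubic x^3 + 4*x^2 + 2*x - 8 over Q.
Gal(K/Q) = S_3 (symmetric group of order 6)

Compute the discriminant of x^3 + (4)*x^2 + (2)*x + (-8): Δ = -800. Since Δ is not a rational square, the Galois group is not contained in A_3; it must be the full S_3 (irreducibility of the cubic rules out anything smaller).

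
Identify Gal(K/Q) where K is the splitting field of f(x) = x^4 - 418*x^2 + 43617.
Gal(K/Q) = V_4 (Klein four-group, Z/2Z × Z/2Z)

f factors as (x^2 - 201)(x^2 - 217), so the splitting field is K = Q(sqrt(201), sqrt(217)). The elements 201, 217, 43617 are all non-squares in Q, so sqrt(201) and sqrt(217) generate independent quadratic extensions. Thus [K:Q] = 4 and Gal(K/Q) is generated by the two order-2 automorphisms sqrt(201) ↦ -sqrt(201) and sqrt(217) ↦ -sqrt(217), giving V_4.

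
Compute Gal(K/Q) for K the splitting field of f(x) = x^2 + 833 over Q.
Gal(K/Q) = Z/2Z (cyclic of order 2)

x^2 + 833 is irreducible over Q since -833 is not a rational square. The splitting field Q(sqrt(-833)) has degree 2 over Q, and its unique nontrivial automorphism is sqrt(-833) ↦ -sqrt(-833). Hence Gal(Q(sqrt(-833))/Q) = Z/2Z.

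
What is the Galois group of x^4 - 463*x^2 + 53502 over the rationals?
Gal(K/Q) = V_4 (Klein four-group, Z/2Z × Z/2Z)

f factors as (x^2 - 241)(x^2 - 222), so the splitting field is K = Q(sqrt(241), sqrt(222)). The elements 241, 222, 53502 are all non-squares in Q, so sqrt(241) and sqrt(222) generate independent quadratic extensions. Thus [K:Q] = 4 and Gal(K/Q) is generated by the two order-2 automorphisms sqrt(241) ↦ -sqrt(241) and sqrt(222) ↦ -sqrt(222), giving V_4.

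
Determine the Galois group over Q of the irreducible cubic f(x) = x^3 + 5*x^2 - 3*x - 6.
Gal(K/Q) = S_3 (symmetric group of order 6)

Compute the discriminant of x^3 + (5)*x^2 + (-3)*x + (-6): Δ = 3981. Since Δ is not a rational square, the Galois group is not contained in A_3; it must be the full S_3 (irreducibility of the cubic rules out anything smaller).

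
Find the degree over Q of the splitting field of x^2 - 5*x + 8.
[K:Q] = 2

The discriminant of x^2 + (-5)*x + (8) is b^2 - 4c = 25 - (32) = -7. Since -7 is not a perfect square in Q, the polynomial is irreducible over Q. Its two roots generate a degree-2 extension, so [K:Q] = 2.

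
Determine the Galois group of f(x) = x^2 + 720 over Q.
Gal(K/Q) = Z/2Z (cyclic of order 2)

x^2 + 720 is irreducible over Q since -720 is not a rational square. The splitting field Q(sqrt(-720)) has degree 2 over Q, and its unique nontrivial automorphism is sqrt(-720) ↦ -sqrt(-720). Hence Gal(Q(sqrt(-720))/Q) = Z/2Z.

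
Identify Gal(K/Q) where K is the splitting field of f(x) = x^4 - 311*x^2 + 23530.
Gal(K/Q) = V_4 (Klein four-group, Z/2Z × Z/2Z)

f factors as (x^2 - 130)(x^2 - 181), so the splitting field is K = Q(sqrt(130), sqrt(181)). The elements 130, 181, 23530 are all non-squares in Q, so sqrt(130) and sqrt(181) generate independent quadratic extensions. Thus [K:Q] = 4 and Gal(K/Q) is generated by the two order-2 automorphisms sqrt(130) ↦ -sqrt(130) and sqrt(181) ↦ -sqrt(181), giving V_4.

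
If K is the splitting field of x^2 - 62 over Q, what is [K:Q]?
[K:Q] = 2

The polynomial x^2 - 62 is irreducible over Q since 62 is not a perfect square. Its splitting field is Q(sqrt(62)), which has degree 2 over Q.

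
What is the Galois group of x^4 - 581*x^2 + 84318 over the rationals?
Gal(K/Q) = V_4 (Klein four-group, Z/2Z × Z/2Z)

f factors as (x^2 - 282)(x^2 - 299), so the splitting field is K = Q(sqrt(282), sqrt(299)). The elements 282, 299, 84318 are all non-squares in Q, so sqrt(282) and sqrt(299) generate independent quadratic extensions. Thus [K:Q] = 4 and Gal(K/Q) is generated by the two order-2 automorphisms sqrt(282) ↦ -sqrt(282) and sqrt(299) ↦ -sqrt(299), giving V_4.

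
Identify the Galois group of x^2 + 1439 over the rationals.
Gal(K/Q) = Z/2Z (cyclic of order 2)

x^2 + 1439 is irreducible over Q since -1439 is not a rational square. The splitting field Q(sqrt(-1439)) has degree 2 over Q, and its unique nontrivial automorphism is sqrt(-1439) ↦ -sqrt(-1439). Hence Gal(Q(sqrt(-1439))/Q) = Z/2Z.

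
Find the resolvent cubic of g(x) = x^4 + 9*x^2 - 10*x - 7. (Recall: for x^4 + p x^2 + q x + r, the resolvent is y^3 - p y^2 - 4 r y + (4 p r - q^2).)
h(y) = y^3 - 9*y^2 + 28*y - 352

Identify coefficients: p = 9, q = -10, r = -7.
Plug into h(y) = y^3 - p y^2 - 4 r y + (4 p r - q^2):
  h(y) = y^3 - (9) y^2 - 4*(-7) y + (4*(9)*(-7) - (-10)^2)
       = y^3 + (-9) y^2 + (28) y + (-352).
Simplifying: h(y) = y^3 - 9*y^2 + 28*y - 352.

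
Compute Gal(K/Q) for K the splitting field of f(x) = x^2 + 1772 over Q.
Gal(K/Q) = Z/2Z (cyclic of order 2)

x^2 + 1772 is irreducible over Q since -1772 is not a rational square. The splitting field Q(sqrt(-1772)) has degree 2 over Q, and its unique nontrivial automorphism is sqrt(-1772) ↦ -sqrt(-1772). Hence Gal(Q(sqrt(-1772))/Q) = Z/2Z.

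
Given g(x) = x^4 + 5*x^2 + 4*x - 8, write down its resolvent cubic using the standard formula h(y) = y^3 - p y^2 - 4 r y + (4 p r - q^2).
h(y) = y^3 - 5*y^2 + 32*y - 176

Identify coefficients: p = 5, q = 4, r = -8.
Plug into h(y) = y^3 - p y^2 - 4 r y + (4 p r - q^2):
  h(y) = y^3 - (5) y^2 - 4*(-8) y + (4*(5)*(-8) - (4)^2)
       = y^3 + (-5) y^2 + (32) y + (-176).
Simplifying: h(y) = y^3 - 5*y^2 + 32*y - 176.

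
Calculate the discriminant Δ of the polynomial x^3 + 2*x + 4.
Δ = -464

For x^3 + a x^2 + b x + c the discriminant is Δ = 18 a b c - 4 a^3 c + a^2 b^2 - 4 b^3 - 27 c^2.
Plug a = 0, b = 2, c = 4:
  18*(0)*(2)*(4) - 4*(0)^3*(4) + (0)^2*(2)^2 - 4*(2)^3 - 27*(4)^2
  = 0 + (0) + 0 + (-32) + (-432)
  = -464.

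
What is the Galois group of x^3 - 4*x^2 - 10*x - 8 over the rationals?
Gal(K/Q) = S_3 (symmetric group of order 6)

Compute the discriminant of x^3 + (-4)*x^2 + (-10)*x + (-8): Δ = -3936. Since Δ is not a rational square, the Galois group is not contained in A_3; it must be the full S_3 (irreducibility of the cubic rules out anything smaller).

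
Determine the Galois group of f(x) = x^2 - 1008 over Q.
Gal(K/Q) = Z/2Z (cyclic of order 2)

x^2 - 1008 is irreducible over Q since 1008 is not a rational square. The splitting field Q(sqrt(1008)) has degree 2 over Q, and its unique nontrivial automorphism is sqrt(1008) ↦ -sqrt(1008). Hence Gal(Q(sqrt(1008))/Q) = Z/2Z.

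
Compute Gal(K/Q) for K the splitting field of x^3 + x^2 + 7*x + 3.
Gal(K/Q) = S_3 (symmetric group of order 6)

Compute the discriminant of x^3 + (1)*x^2 + (7)*x + (3): Δ = -1200. Since Δ is not a rational square, the Galois group is not contained in A_3; it must be the full S_3 (irreducibility of the cubic rules out anything smaller).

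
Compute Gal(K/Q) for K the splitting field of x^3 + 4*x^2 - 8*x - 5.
Gal(K/Q) = S_3 (symmetric group of order 6)

Compute the discriminant of x^3 + (4)*x^2 + (-8)*x + (-5): Δ = 6557. Since Δ is not a rational square, the Galois group is not contained in A_3; it must be the full S_3 (irreducibility of the cubic rules out anything smaller).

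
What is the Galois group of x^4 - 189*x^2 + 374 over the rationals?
Gal(K/Q) = V_4 (Klein four-group, Z/2Z × Z/2Z)

f factors as (x^2 - 2)(x^2 - 187), so the splitting field is K = Q(sqrt(2), sqrt(187)). The elements 2, 187, 374 are all non-squares in Q, so sqrt(2) and sqrt(187) generate independent quadratic extensions. Thus [K:Q] = 4 and Gal(K/Q) is generated by the two order-2 automorphisms sqrt(2) ↦ -sqrt(2) and sqrt(187) ↦ -sqrt(187), giving V_4.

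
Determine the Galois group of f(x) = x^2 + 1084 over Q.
Gal(K/Q) = Z/2Z (cyclic of order 2)

x^2 + 1084 is irreducible over Q since -1084 is not a rational square. The splitting field Q(sqrt(-1084)) has degree 2 over Q, and its unique nontrivial automorphism is sqrt(-1084) ↦ -sqrt(-1084). Hence Gal(Q(sqrt(-1084))/Q) = Z/2Z.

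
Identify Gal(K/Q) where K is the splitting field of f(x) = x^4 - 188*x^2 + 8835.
Gal(K/Q) = V_4 (Klein four-group, Z/2Z × Z/2Z)

f factors as (x^2 - 93)(x^2 - 95), so the splitting field is K = Q(sqrt(93), sqrt(95)). The elements 93, 95, 8835 are all non-squares in Q, so sqrt(93) and sqrt(95) generate independent quadratic extensions. Thus [K:Q] = 4 and Gal(K/Q) is generated by the two order-2 automorphisms sqrt(93) ↦ -sqrt(93) and sqrt(95) ↦ -sqrt(95), giving V_4.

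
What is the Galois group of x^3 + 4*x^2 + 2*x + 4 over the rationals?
Gal(K/Q) = S_3 (symmetric group of order 6)

Compute the discriminant of x^3 + (4)*x^2 + (2)*x + (4): Δ = -848. Since Δ is not a rational square, the Galois group is not contained in A_3; it must be the full S_3 (irreducibility of the cubic rules out anything smaller).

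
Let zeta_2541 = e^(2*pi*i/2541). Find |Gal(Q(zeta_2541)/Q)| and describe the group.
|Gal(Q(zeta_2541)/Q)| = phi(2541) = 1320; group ≅ (Z/2541Z)^* ≅ Z/2Z × Z/6Z × Z/110Z

The n-th cyclotomic polynomial Φ_2541(x) is the minimal polynomial of zeta_2541 over Q and has degree phi(2541) = 1320. So Q(zeta_2541) is a degree-1320 Galois extension with Galois group (Z/2541Z)^*. By CRT, (Z/2541Z)^* ≅ (Z/3Z)^* × (Z/7Z)^* × (Z/121Z)^*. Each prime-power unit group is (Z/3Z)^* ≅ Z/2Z; (Z/7Z)^* ≅ Z/6Z; (Z/121Z)^* ≅ Z/110Z. Hence Gal(Q(zeta_2541)/Q) ≅ Z/2Z × Z/6Z × Z/110Z.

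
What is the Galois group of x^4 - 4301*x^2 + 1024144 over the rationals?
Gal(K/Q) = Z/2Z (cyclic of order 2)

f factors as (x^2 - 4048)(x^2 - 253), so the splitting field is K = Q(sqrt(4048), sqrt(253)). The squarefree part of 4048 is 253 and the squarefree part of 253 is also 253, so sqrt(4048) and sqrt(253) are both rational multiples of sqrt(253). Hence Q(sqrt(4048)) = Q(sqrt(253)) = Q(sqrt(253)), and the splitting field collapses to a single degree-2 extension with Galois group Z/2Z.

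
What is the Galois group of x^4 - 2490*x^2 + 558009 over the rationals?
Gal(K/Q) = Z/2Z (cyclic of order 2)

f factors as (x^2 - 249)(x^2 - 2241), so the splitting field is K = Q(sqrt(249), sqrt(2241)). The squarefree part of 249 is 249 and the squarefree part of 2241 is also 249, so sqrt(249) and sqrt(2241) are both rational multiples of sqrt(249). Hence Q(sqrt(249)) = Q(sqrt(2241)) = Q(sqrt(249)), and the splitting field collapses to a single degree-2 extension with Galois group Z/2Z.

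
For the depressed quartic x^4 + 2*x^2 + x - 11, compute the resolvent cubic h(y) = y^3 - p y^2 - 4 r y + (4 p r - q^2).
h(y) = y^3 - 2*y^2 + 44*y - 89

Identify coefficients: p = 2, q = 1, r = -11.
Plug into h(y) = y^3 - p y^2 - 4 r y + (4 p r - q^2):
  h(y) = y^3 - (2) y^2 - 4*(-11) y + (4*(2)*(-11) - (1)^2)
       = y^3 + (-2) y^2 + (44) y + (-89).
Simplifying: h(y) = y^3 - 2*y^2 + 44*y - 89.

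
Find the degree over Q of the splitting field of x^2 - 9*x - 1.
[K:Q] = 2

The discriminant of x^2 + (-9)*x + (-1) is b^2 - 4c = 81 - (-4) = 85. Since 85 is not a perfect square in Q, the polynomial is irreducible over Q. Its two roots generate a degree-2 extension, so [K:Q] = 2.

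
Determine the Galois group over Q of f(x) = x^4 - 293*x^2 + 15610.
Gal(K/Q) = V_4 (Klein four-group, Z/2Z × Z/2Z)

f factors as (x^2 - 70)(x^2 - 223), so the splitting field is K = Q(sqrt(70), sqrt(223)). The elements 70, 223, 15610 are all non-squares in Q, so sqrt(70) and sqrt(223) generate independent quadratic extensions. Thus [K:Q] = 4 and Gal(K/Q) is generated by the two order-2 automorphisms sqrt(70) ↦ -sqrt(70) and sqrt(223) ↦ -sqrt(223), giving V_4.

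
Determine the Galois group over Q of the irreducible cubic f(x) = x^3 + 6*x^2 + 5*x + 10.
Gal(K/Q) = S_3 (symmetric group of order 6)

Compute the discriminant of x^3 + (6)*x^2 + (5)*x + (10): Δ = -5540. Since Δ is not a rational square, the Galois group is not contained in A_3; it must be the full S_3 (irreducibility of the cubic rules out anything smaller).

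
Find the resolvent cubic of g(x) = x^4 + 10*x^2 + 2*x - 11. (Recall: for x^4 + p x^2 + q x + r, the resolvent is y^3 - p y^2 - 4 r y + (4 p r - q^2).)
h(y) = y^3 - 10*y^2 + 44*y - 444

Identify coefficients: p = 10, q = 2, r = -11.
Plug into h(y) = y^3 - p y^2 - 4 r y + (4 p r - q^2):
  h(y) = y^3 - (10) y^2 - 4*(-11) y + (4*(10)*(-11) - (2)^2)
       = y^3 + (-10) y^2 + (44) y + (-444).
Simplifying: h(y) = y^3 - 10*y^2 + 44*y - 444.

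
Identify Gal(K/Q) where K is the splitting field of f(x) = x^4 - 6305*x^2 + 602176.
Gal(K/Q) = Z/2Z (cyclic of order 2)

f factors as (x^2 - 6208)(x^2 - 97), so the splitting field is K = Q(sqrt(6208), sqrt(97)). The squarefree part of 6208 is 97 and the squarefree part of 97 is also 97, so sqrt(6208) and sqrt(97) are both rational multiples of sqrt(97). Hence Q(sqrt(6208)) = Q(sqrt(97)) = Q(sqrt(97)), and the splitting field collapses to a single degree-2 extension with Galois group Z/2Z.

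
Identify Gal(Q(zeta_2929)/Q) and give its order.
|Gal(Q(zeta_2929)/Q)| = phi(2929) = 2800; group ≅ (Z/2929Z)^* ≅ Z/28Z × Z/100Z

The n-th cyclotomic polynomial Φ_2929(x) is the minimal polynomial of zeta_2929 over Q and has degree phi(2929) = 2800. So Q(zeta_2929) is a degree-2800 Galois extension with Galois group (Z/2929Z)^*. By CRT, (Z/2929Z)^* ≅ (Z/29Z)^* × (Z/101Z)^*. Each prime-power unit group is (Z/29Z)^* ≅ Z/28Z; (Z/101Z)^* ≅ Z/100Z. Hence Gal(Q(zeta_2929)/Q) ≅ Z/28Z × Z/100Z.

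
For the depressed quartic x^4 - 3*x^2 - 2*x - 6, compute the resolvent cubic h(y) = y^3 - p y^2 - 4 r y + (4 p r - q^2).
h(y) = y^3 + 3*y^2 + 24*y + 68

Identify coefficients: p = -3, q = -2, r = -6.
Plug into h(y) = y^3 - p y^2 - 4 r y + (4 p r - q^2):
  h(y) = y^3 - (-3) y^2 - 4*(-6) y + (4*(-3)*(-6) - (-2)^2)
       = y^3 + (3) y^2 + (24) y + (68).
Simplifying: h(y) = y^3 + 3*y^2 + 24*y + 68.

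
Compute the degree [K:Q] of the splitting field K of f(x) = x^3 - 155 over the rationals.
[K:Q] = 6

x^3 - 155 has one real root r = 155^(1/3) and two complex roots r*zeta_3, r*zeta_3^2 where zeta_3 = e^(2*pi*i/3). The splitting field is Q(r, zeta_3). [Q(r):Q] = 3 and [Q(zeta_3):Q] = 2 with gcd = 1, so [Q(r, zeta_3):Q] = 3 * 2 = 6.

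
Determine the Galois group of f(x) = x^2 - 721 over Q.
Gal(K/Q) = Z/2Z (cyclic of order 2)

x^2 - 721 is irreducible over Q since 721 is not a rational square. The splitting field Q(sqrt(721)) has degree 2 over Q, and its unique nontrivial automorphism is sqrt(721) ↦ -sqrt(721). Hence Gal(Q(sqrt(721))/Q) = Z/2Z.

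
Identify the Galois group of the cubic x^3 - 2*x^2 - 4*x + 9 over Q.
Gal(K/Q) = S_3 (symmetric group of order 6)

Compute the discriminant of x^3 + (-2)*x^2 + (-4)*x + (9): Δ = -283. Since Δ is not a rational square, the Galois group is not contained in A_3; it must be the full S_3 (irreducibility of the cubic rules out anything smaller).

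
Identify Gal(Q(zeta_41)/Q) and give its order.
|Gal(Q(zeta_41)/Q)| = phi(41) = 40; group ≅ (Z/41Z)^* ≅ Z/40Z

The n-th cyclotomic polynomial Φ_41(x) is the minimal polynomial of zeta_41 over Q and has degree phi(41) = 40. So Q(zeta_41) is a degree-40 Galois extension with Galois group (Z/41Z)^*. (Z/41Z)^* is cyclic since 41 is an odd prime power (or 4). Hence Gal(Q(zeta_41)/Q) ≅ Z/40Z.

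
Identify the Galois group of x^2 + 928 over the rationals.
Gal(K/Q) = Z/2Z (cyclic of order 2)

x^2 + 928 is irreducible over Q since -928 is not a rational square. The splitting field Q(sqrt(-928)) has degree 2 over Q, and its unique nontrivial automorphism is sqrt(-928) ↦ -sqrt(-928). Hence Gal(Q(sqrt(-928))/Q) = Z/2Z.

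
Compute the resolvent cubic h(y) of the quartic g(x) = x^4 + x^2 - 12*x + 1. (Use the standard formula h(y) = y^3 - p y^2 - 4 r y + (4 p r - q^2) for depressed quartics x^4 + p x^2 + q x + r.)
h(y) = y^3 - y^2 - 4*y - 140

Identify coefficients: p = 1, q = -12, r = 1.
Plug into h(y) = y^3 - p y^2 - 4 r y + (4 p r - q^2):
  h(y) = y^3 - (1) y^2 - 4*(1) y + (4*(1)*(1) - (-12)^2)
       = y^3 + (-1) y^2 + (-4) y + (-140).
Simplifying: h(y) = y^3 - y^2 - 4*y - 140.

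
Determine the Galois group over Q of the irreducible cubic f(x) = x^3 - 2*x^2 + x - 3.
Gal(K/Q) = S_3 (symmetric group of order 6)

Compute the discriminant of x^3 + (-2)*x^2 + (1)*x + (-3): Δ = -231. Since Δ is not a rational square, the Galois group is not contained in A_3; it must be the full S_3 (irreducibility of the cubic rules out anything smaller).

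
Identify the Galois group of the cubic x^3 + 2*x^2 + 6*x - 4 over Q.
Gal(K/Q) = S_3 (symmetric group of order 6)

Compute the discriminant of x^3 + (2)*x^2 + (6)*x + (-4): Δ = -1888. Since Δ is not a rational square, the Galois group is not contained in A_3; it must be the full S_3 (irreducibility of the cubic rules out anything smaller).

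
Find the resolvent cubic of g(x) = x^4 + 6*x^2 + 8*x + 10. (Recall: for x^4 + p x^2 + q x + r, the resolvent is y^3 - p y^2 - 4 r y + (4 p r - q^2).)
h(y) = y^3 - 6*y^2 - 40*y + 176

Identify coefficients: p = 6, q = 8, r = 10.
Plug into h(y) = y^3 - p y^2 - 4 r y + (4 p r - q^2):
  h(y) = y^3 - (6) y^2 - 4*(10) y + (4*(6)*(10) - (8)^2)
       = y^3 + (-6) y^2 + (-40) y + (176).
Simplifying: h(y) = y^3 - 6*y^2 - 40*y + 176.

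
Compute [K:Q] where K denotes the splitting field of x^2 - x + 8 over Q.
[K:Q] = 2

The discriminant of x^2 + (-1)*x + (8) is b^2 - 4c = 1 - (32) = -31. Since -31 is not a perfect square in Q, the polynomial is irreducible over Q. Its two roots generate a degree-2 extension, so [K:Q] = 2.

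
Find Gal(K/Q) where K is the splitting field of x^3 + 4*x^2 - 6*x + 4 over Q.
Gal(K/Q) = S_3 (symmetric group of order 6)

Compute the discriminant of x^3 + (4)*x^2 + (-6)*x + (4): Δ = -1744. Since Δ is not a rational square, the Galois group is not contained in A_3; it must be the full S_3 (irreducibility of the cubic rules out anything smaller).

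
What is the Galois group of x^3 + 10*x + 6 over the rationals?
Gal(K/Q) = S_3 (symmetric group of order 6)

Compute the discriminant of x^3 + (0)*x^2 + (10)*x + (6): Δ = -4972. Since Δ is not a rational square, the Galois group is not contained in A_3; it must be the full S_3 (irreducibility of the cubic rules out anything smaller).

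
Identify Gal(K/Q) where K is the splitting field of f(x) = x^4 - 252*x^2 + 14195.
Gal(K/Q) = V_4 (Klein four-group, Z/2Z × Z/2Z)

f factors as (x^2 - 85)(x^2 - 167), so the splitting field is K = Q(sqrt(85), sqrt(167)). The elements 85, 167, 14195 are all non-squares in Q, so sqrt(85) and sqrt(167) generate independent quadratic extensions. Thus [K:Q] = 4 and Gal(K/Q) is generated by the two order-2 automorphisms sqrt(85) ↦ -sqrt(85) and sqrt(167) ↦ -sqrt(167), giving V_4.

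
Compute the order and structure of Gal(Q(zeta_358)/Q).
|Gal(Q(zeta_358)/Q)| = phi(358) = 178; group ≅ (Z/358Z)^* ≅ Z/178Z

The n-th cyclotomic polynomial Φ_358(x) is the minimal polynomial of zeta_358 over Q and has degree phi(358) = 178. So Q(zeta_358) is a degree-178 Galois extension with Galois group (Z/358Z)^*. By CRT, (Z/358Z)^* ≅ (Z/2Z)^* × (Z/179Z)^*. Each prime-power unit group is (Z/2Z)^* ≅ trivial group (order 1); (Z/179Z)^* ≅ Z/178Z. Hence Gal(Q(zeta_358)/Q) ≅ Z/178Z.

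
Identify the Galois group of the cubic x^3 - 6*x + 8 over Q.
Gal(K/Q) = S_3 (symmetric group of order 6)

Compute the discriminant of x^3 + (0)*x^2 + (-6)*x + (8): Δ = -864. Since Δ is not a rational square, the Galois group is not contained in A_3; it must be the full S_3 (irreducibility of the cubic rules out anything smaller).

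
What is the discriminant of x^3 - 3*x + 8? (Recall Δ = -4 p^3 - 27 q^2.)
Δ = -1620

For a depressed cubic x^3 + p x + q the discriminant is Δ = -4 p^3 - 27 q^2 = -4*(-3)^3 - 27*(8)^2 = 108 - 1728 = -1620.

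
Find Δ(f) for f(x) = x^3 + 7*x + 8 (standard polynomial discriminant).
Δ = -3100

For a depressed cubic x^3 + p x + q the discriminant is Δ = -4 p^3 - 27 q^2 = -4*(7)^3 - 27*(8)^2 = -1372 - 1728 = -3100.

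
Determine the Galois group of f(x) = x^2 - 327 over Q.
Gal(K/Q) = Z/2Z (cyclic of order 2)

x^2 - 327 is irreducible over Q since 327 is not a rational square. The splitting field Q(sqrt(327)) has degree 2 over Q, and its unique nontrivial automorphism is sqrt(327) ↦ -sqrt(327). Hence Gal(Q(sqrt(327))/Q) = Z/2Z.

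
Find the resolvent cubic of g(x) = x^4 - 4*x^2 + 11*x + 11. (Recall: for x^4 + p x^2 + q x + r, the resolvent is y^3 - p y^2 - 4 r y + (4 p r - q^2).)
h(y) = y^3 + 4*y^2 - 44*y - 297

Identify coefficients: p = -4, q = 11, r = 11.
Plug into h(y) = y^3 - p y^2 - 4 r y + (4 p r - q^2):
  h(y) = y^3 - (-4) y^2 - 4*(11) y + (4*(-4)*(11) - (11)^2)
       = y^3 + (4) y^2 + (-44) y + (-297).
Simplifying: h(y) = y^3 + 4*y^2 - 44*y - 297.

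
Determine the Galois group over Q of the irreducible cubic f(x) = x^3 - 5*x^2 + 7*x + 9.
Gal(K/Q) = S_3 (symmetric group of order 6)

Compute the discriminant of x^3 + (-5)*x^2 + (7)*x + (9): Δ = -3504. Since Δ is not a rational square, the Galois group is not contained in A_3; it must be the full S_3 (irreducibility of the cubic rules out anything smaller).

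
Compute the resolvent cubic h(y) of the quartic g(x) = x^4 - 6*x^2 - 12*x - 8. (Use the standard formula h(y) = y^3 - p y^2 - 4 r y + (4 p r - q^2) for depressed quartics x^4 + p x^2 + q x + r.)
h(y) = y^3 + 6*y^2 + 32*y + 48

Identify coefficients: p = -6, q = -12, r = -8.
Plug into h(y) = y^3 - p y^2 - 4 r y + (4 p r - q^2):
  h(y) = y^3 - (-6) y^2 - 4*(-8) y + (4*(-6)*(-8) - (-12)^2)
       = y^3 + (6) y^2 + (32) y + (48).
Simplifying: h(y) = y^3 + 6*y^2 + 32*y + 48.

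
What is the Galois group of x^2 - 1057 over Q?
Gal(K/Q) = Z/2Z (cyclic of order 2)

x^2 - 1057 is irreducible over Q since 1057 is not a rational square. The splitting field Q(sqrt(1057)) has degree 2 over Q, and its unique nontrivial automorphism is sqrt(1057) ↦ -sqrt(1057). Hence Gal(Q(sqrt(1057))/Q) = Z/2Z.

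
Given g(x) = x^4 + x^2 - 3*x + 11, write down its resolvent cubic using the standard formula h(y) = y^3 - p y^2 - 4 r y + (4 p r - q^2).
h(y) = y^3 - y^2 - 44*y + 35

Identify coefficients: p = 1, q = -3, r = 11.
Plug into h(y) = y^3 - p y^2 - 4 r y + (4 p r - q^2):
  h(y) = y^3 - (1) y^2 - 4*(11) y + (4*(1)*(11) - (-3)^2)
       = y^3 + (-1) y^2 + (-44) y + (35).
Simplifying: h(y) = y^3 - y^2 - 44*y + 35.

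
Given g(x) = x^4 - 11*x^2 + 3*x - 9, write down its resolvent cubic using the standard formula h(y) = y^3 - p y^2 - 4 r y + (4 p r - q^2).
h(y) = y^3 + 11*y^2 + 36*y + 387

Identify coefficients: p = -11, q = 3, r = -9.
Plug into h(y) = y^3 - p y^2 - 4 r y + (4 p r - q^2):
  h(y) = y^3 - (-11) y^2 - 4*(-9) y + (4*(-11)*(-9) - (3)^2)
       = y^3 + (11) y^2 + (36) y + (387).
Simplifying: h(y) = y^3 + 11*y^2 + 36*y + 387.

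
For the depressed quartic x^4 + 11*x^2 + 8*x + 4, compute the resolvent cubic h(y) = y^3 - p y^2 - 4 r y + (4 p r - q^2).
h(y) = y^3 - 11*y^2 - 16*y + 112

Identify coefficients: p = 11, q = 8, r = 4.
Plug into h(y) = y^3 - p y^2 - 4 r y + (4 p r - q^2):
  h(y) = y^3 - (11) y^2 - 4*(4) y + (4*(11)*(4) - (8)^2)
       = y^3 + (-11) y^2 + (-16) y + (112).
Simplifying: h(y) = y^3 - 11*y^2 - 16*y + 112.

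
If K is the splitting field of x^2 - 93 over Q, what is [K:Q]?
[K:Q] = 2

The polynomial x^2 - 93 is irreducible over Q since 93 is not a perfect square. Its splitting field is Q(sqrt(93)), which has degree 2 over Q.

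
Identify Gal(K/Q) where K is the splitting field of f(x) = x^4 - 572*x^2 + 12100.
Gal(K/Q) = Z/2Z (cyclic of order 2)

f factors as (x^2 - 22)(x^2 - 550), so the splitting field is K = Q(sqrt(22), sqrt(550)). The squarefree part of 22 is 22 and the squarefree part of 550 is also 22, so sqrt(22) and sqrt(550) are both rational multiples of sqrt(22). Hence Q(sqrt(22)) = Q(sqrt(550)) = Q(sqrt(22)), and the splitting field collapses to a single degree-2 extension with Galois group Z/2Z.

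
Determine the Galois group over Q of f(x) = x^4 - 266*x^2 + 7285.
Gal(K/Q) = V_4 (Klein four-group, Z/2Z × Z/2Z)

f factors as (x^2 - 31)(x^2 - 235), so the splitting field is K = Q(sqrt(31), sqrt(235)). The elements 31, 235, 7285 are all non-squares in Q, so sqrt(31) and sqrt(235) generate independent quadratic extensions. Thus [K:Q] = 4 and Gal(K/Q) is generated by the two order-2 automorphisms sqrt(31) ↦ -sqrt(31) and sqrt(235) ↦ -sqrt(235), giving V_4.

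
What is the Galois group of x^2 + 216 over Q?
Gal(K/Q) = Z/2Z (cyclic of order 2)

x^2 + 216 is irreducible over Q since -216 is not a rational square. The splitting field Q(sqrt(-216)) has degree 2 over Q, and its unique nontrivial automorphism is sqrt(-216) ↦ -sqrt(-216). Hence Gal(Q(sqrt(-216))/Q) = Z/2Z.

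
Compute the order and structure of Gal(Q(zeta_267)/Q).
|Gal(Q(zeta_267)/Q)| = phi(267) = 176; group ≅ (Z/267Z)^* ≅ Z/2Z × Z/88Z

The n-th cyclotomic polynomial Φ_267(x) is the minimal polynomial of zeta_267 over Q and has degree phi(267) = 176. So Q(zeta_267) is a degree-176 Galois extension with Galois group (Z/267Z)^*. By CRT, (Z/267Z)^* ≅ (Z/3Z)^* × (Z/89Z)^*. Each prime-power unit group is (Z/3Z)^* ≅ Z/2Z; (Z/89Z)^* ≅ Z/88Z. Hence Gal(Q(zeta_267)/Q) ≅ Z/2Z × Z/88Z.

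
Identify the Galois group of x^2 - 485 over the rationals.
Gal(K/Q) = Z/2Z (cyclic of order 2)

x^2 - 485 is irreducible over Q since 485 is not a rational square. The splitting field Q(sqrt(485)) has degree 2 over Q, and its unique nontrivial automorphism is sqrt(485) ↦ -sqrt(485). Hence Gal(Q(sqrt(485))/Q) = Z/2Z.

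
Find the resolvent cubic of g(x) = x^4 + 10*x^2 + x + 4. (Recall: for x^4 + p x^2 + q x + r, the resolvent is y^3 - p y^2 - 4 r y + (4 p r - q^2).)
h(y) = y^3 - 10*y^2 - 16*y + 159

Identify coefficients: p = 10, q = 1, r = 4.
Plug into h(y) = y^3 - p y^2 - 4 r y + (4 p r - q^2):
  h(y) = y^3 - (10) y^2 - 4*(4) y + (4*(10)*(4) - (1)^2)
       = y^3 + (-10) y^2 + (-16) y + (159).
Simplifying: h(y) = y^3 - 10*y^2 - 16*y + 159.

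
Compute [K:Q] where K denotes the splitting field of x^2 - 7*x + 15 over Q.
[K:Q] = 2

The discriminant of x^2 + (-7)*x + (15) is b^2 - 4c = 49 - (60) = -11. Since -11 is not a perfect square in Q, the polynomial is irreducible over Q. Its two roots generate a degree-2 extension, so [K:Q] = 2.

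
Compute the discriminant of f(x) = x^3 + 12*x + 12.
Δ = -10800

For a depressed cubic x^3 + p x + q the discriminant is Δ = -4 p^3 - 27 q^2 = -4*(12)^3 - 27*(12)^2 = -6912 - 3888 = -10800.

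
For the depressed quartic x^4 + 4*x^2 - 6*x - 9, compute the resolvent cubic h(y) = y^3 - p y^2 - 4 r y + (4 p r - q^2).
h(y) = y^3 - 4*y^2 + 36*y - 180

Identify coefficients: p = 4, q = -6, r = -9.
Plug into h(y) = y^3 - p y^2 - 4 r y + (4 p r - q^2):
  h(y) = y^3 - (4) y^2 - 4*(-9) y + (4*(4)*(-9) - (-6)^2)
       = y^3 + (-4) y^2 + (36) y + (-180).
Simplifying: h(y) = y^3 - 4*y^2 + 36*y - 180.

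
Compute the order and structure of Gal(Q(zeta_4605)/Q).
|Gal(Q(zeta_4605)/Q)| = phi(4605) = 2448; group ≅ (Z/4605Z)^* ≅ Z/2Z × Z/4Z × Z/306Z

The n-th cyclotomic polynomial Φ_4605(x) is the minimal polynomial of zeta_4605 over Q and has degree phi(4605) = 2448. So Q(zeta_4605) is a degree-2448 Galois extension with Galois group (Z/4605Z)^*. By CRT, (Z/4605Z)^* ≅ (Z/3Z)^* × (Z/5Z)^* × (Z/307Z)^*. Each prime-power unit group is (Z/3Z)^* ≅ Z/2Z; (Z/5Z)^* ≅ Z/4Z; (Z/307Z)^* ≅ Z/306Z. Hence Gal(Q(zeta_4605)/Q) ≅ Z/2Z × Z/4Z × Z/306Z.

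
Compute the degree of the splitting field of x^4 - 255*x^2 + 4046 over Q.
[K:Q] = 4

f factors as (x^2 - 17)(x^2 - 238); the splitting field is K = Q(sqrt(17), sqrt(238)). Since 17, 238, and 4046 are all non-squares in Q, the three subfields Q(sqrt(17)), Q(sqrt(238)), Q(sqrt(4046)) are distinct degree-2 extensions, so [K:Q] = 4 (Klein four Galois group).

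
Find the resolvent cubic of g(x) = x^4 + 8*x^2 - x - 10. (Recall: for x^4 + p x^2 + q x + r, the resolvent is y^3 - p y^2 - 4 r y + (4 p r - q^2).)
h(y) = y^3 - 8*y^2 + 40*y - 321

Identify coefficients: p = 8, q = -1, r = -10.
Plug into h(y) = y^3 - p y^2 - 4 r y + (4 p r - q^2):
  h(y) = y^3 - (8) y^2 - 4*(-10) y + (4*(8)*(-10) - (-1)^2)
       = y^3 + (-8) y^2 + (40) y + (-321).
Simplifying: h(y) = y^3 - 8*y^2 + 40*y - 321.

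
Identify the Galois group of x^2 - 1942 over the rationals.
Gal(K/Q) = Z/2Z (cyclic of order 2)

x^2 - 1942 is irreducible over Q since 1942 is not a rational square. The splitting field Q(sqrt(1942)) has degree 2 over Q, and its unique nontrivial automorphism is sqrt(1942) ↦ -sqrt(1942). Hence Gal(Q(sqrt(1942))/Q) = Z/2Z.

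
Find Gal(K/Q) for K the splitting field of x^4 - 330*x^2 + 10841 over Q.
Gal(K/Q) = V_4 (Klein four-group, Z/2Z × Z/2Z)

f factors as (x^2 - 37)(x^2 - 293), so the splitting field is K = Q(sqrt(37), sqrt(293)). The elements 37, 293, 10841 are all non-squares in Q, so sqrt(37) and sqrt(293) generate independent quadratic extensions. Thus [K:Q] = 4 and Gal(K/Q) is generated by the two order-2 automorphisms sqrt(37) ↦ -sqrt(37) and sqrt(293) ↦ -sqrt(293), giving V_4.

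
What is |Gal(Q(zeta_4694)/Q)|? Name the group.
|Gal(Q(zeta_4694)/Q)| = phi(4694) = 2346; group ≅ (Z/4694Z)^* ≅ Z/2346Z

The n-th cyclotomic polynomial Φ_4694(x) is the minimal polynomial of zeta_4694 over Q and has degree phi(4694) = 2346. So Q(zeta_4694) is a degree-2346 Galois extension with Galois group (Z/4694Z)^*. By CRT, (Z/4694Z)^* ≅ (Z/2Z)^* × (Z/2347Z)^*. Each prime-power unit group is (Z/2Z)^* ≅ trivial group (order 1); (Z/2347Z)^* ≅ Z/2346Z. Hence Gal(Q(zeta_4694)/Q) ≅ Z/2346Z.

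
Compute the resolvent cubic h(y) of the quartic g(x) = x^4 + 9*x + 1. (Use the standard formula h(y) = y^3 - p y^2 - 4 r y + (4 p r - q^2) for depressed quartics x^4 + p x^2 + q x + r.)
h(y) = y^3 - 4*y - 81

Identify coefficients: p = 0, q = 9, r = 1.
Plug into h(y) = y^3 - p y^2 - 4 r y + (4 p r - q^2):
  h(y) = y^3 - (0) y^2 - 4*(1) y + (4*(0)*(1) - (9)^2)
       = y^3 + (0) y^2 + (-4) y + (-81).
Simplifying: h(y) = y^3 - 4*y - 81.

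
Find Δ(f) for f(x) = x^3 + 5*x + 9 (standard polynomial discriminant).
Δ = -2687

For a depressed cubic x^3 + p x + q the discriminant is Δ = -4 p^3 - 27 q^2 = -4*(5)^3 - 27*(9)^2 = -500 - 2187 = -2687.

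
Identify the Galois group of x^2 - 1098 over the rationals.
Gal(K/Q) = Z/2Z (cyclic of order 2)

x^2 - 1098 is irreducible over Q since 1098 is not a rational square. The splitting field Q(sqrt(1098)) has degree 2 over Q, and its unique nontrivial automorphism is sqrt(1098) ↦ -sqrt(1098). Hence Gal(Q(sqrt(1098))/Q) = Z/2Z.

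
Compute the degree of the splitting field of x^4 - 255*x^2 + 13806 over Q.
[K:Q] = 4

f factors as (x^2 - 177)(x^2 - 78); the splitting field is K = Q(sqrt(177), sqrt(78)). Since 177, 78, and 13806 are all non-squares in Q, the three subfields Q(sqrt(177)), Q(sqrt(78)), Q(sqrt(13806)) are distinct degree-2 extensions, so [K:Q] = 4 (Klein four Galois group).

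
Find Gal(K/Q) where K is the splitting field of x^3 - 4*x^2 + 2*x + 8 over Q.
Gal(K/Q) = S_3 (symmetric group of order 6)

Compute the discriminant of x^3 + (-4)*x^2 + (2)*x + (8): Δ = -800. Since Δ is not a rational square, the Galois group is not contained in A_3; it must be the full S_3 (irreducibility of the cubic rules out anything smaller).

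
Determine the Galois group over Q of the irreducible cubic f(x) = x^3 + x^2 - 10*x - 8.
Gal(K/Q) = A_3 (cyclic of order 3)

Compute the discriminant of x^3 + (1)*x^2 + (-10)*x + (-8): Δ = 3844. Since Δ is a perfect square (Δ = 62^2), the Galois group is contained in A_3. Irreducibility forces the group to be transitive on three roots, so Gal = A_3.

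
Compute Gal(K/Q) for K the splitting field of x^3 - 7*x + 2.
Gal(K/Q) = S_3 (symmetric group of order 6)

Compute the discriminant of x^3 + (0)*x^2 + (-7)*x + (2): Δ = 1264. Since Δ is not a rational square, the Galois group is not contained in A_3; it must be the full S_3 (irreducibility of the cubic rules out anything smaller).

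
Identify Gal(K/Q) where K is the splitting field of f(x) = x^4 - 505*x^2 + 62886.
Gal(K/Q) = V_4 (Klein four-group, Z/2Z × Z/2Z)

f factors as (x^2 - 282)(x^2 - 223), so the splitting field is K = Q(sqrt(282), sqrt(223)). The elements 282, 223, 62886 are all non-squares in Q, so sqrt(282) and sqrt(223) generate independent quadratic extensions. Thus [K:Q] = 4 and Gal(K/Q) is generated by the two order-2 automorphisms sqrt(282) ↦ -sqrt(282) and sqrt(223) ↦ -sqrt(223), giving V_4.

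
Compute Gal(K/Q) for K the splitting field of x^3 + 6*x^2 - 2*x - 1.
Gal(K/Q) = S_3 (symmetric group of order 6)

Compute the discriminant of x^3 + (6)*x^2 + (-2)*x + (-1): Δ = 1229. Since Δ is not a rational square, the Galois group is not contained in A_3; it must be the full S_3 (irreducibility of the cubic rules out anything smaller).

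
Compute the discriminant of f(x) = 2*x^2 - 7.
Δ = 56

For a quadratic a x^2 + b x + c the discriminant is Δ = b^2 - 4ac = (0)^2 - 4*(2)*(-7) = 0 - (-56) = 56.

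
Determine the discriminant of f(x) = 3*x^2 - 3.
Δ = 36

For a quadratic a x^2 + b x + c the discriminant is Δ = b^2 - 4ac = (0)^2 - 4*(3)*(-3) = 0 - (-36) = 36.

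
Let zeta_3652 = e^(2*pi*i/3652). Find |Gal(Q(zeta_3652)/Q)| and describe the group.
|Gal(Q(zeta_3652)/Q)| = phi(3652) = 1640; group ≅ (Z/3652Z)^* ≅ Z/2Z × Z/10Z × Z/82Z

The n-th cyclotomic polynomial Φ_3652(x) is the minimal polynomial of zeta_3652 over Q and has degree phi(3652) = 1640. So Q(zeta_3652) is a degree-1640 Galois extension with Galois group (Z/3652Z)^*. By CRT, (Z/3652Z)^* ≅ (Z/4Z)^* × (Z/11Z)^* × (Z/83Z)^*. Each prime-power unit group is (Z/4Z)^* ≅ Z/2Z; (Z/11Z)^* ≅ Z/10Z; (Z/83Z)^* ≅ Z/82Z. Hence Gal(Q(zeta_3652)/Q) ≅ Z/2Z × Z/10Z × Z/82Z.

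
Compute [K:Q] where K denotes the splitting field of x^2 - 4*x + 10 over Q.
[K:Q] = 2

The discriminant of x^2 + (-4)*x + (10) is b^2 - 4c = 16 - (40) = -24. Since -24 is not a perfect square in Q, the polynomial is irreducible over Q. Its two roots generate a degree-2 extension, so [K:Q] = 2.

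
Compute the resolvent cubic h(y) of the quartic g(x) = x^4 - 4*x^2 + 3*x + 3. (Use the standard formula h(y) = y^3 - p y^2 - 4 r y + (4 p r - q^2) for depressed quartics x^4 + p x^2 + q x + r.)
h(y) = y^3 + 4*y^2 - 12*y - 57

Identify coefficients: p = -4, q = 3, r = 3.
Plug into h(y) = y^3 - p y^2 - 4 r y + (4 p r - q^2):
  h(y) = y^3 - (-4) y^2 - 4*(3) y + (4*(-4)*(3) - (3)^2)
       = y^3 + (4) y^2 + (-12) y + (-57).
Simplifying: h(y) = y^3 + 4*y^2 - 12*y - 57.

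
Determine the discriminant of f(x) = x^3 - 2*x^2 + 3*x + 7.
Δ = -1927

For x^3 + a x^2 + b x + c the discriminant is Δ = 18 a b c - 4 a^3 c + a^2 b^2 - 4 b^3 - 27 c^2.
Plug a = -2, b = 3, c = 7:
  18*(-2)*(3)*(7) - 4*(-2)^3*(7) + (-2)^2*(3)^2 - 4*(3)^3 - 27*(7)^2
  = -756 + (224) + 36 + (-108) + (-1323)
  = -1927.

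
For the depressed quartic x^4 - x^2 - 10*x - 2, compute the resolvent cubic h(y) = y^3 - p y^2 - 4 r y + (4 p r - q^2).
h(y) = y^3 + y^2 + 8*y - 92

Identify coefficients: p = -1, q = -10, r = -2.
Plug into h(y) = y^3 - p y^2 - 4 r y + (4 p r - q^2):
  h(y) = y^3 - (-1) y^2 - 4*(-2) y + (4*(-1)*(-2) - (-10)^2)
       = y^3 + (1) y^2 + (8) y + (-92).
Simplifying: h(y) = y^3 + y^2 + 8*y - 92.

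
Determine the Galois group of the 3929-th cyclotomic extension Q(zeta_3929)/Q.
|Gal(Q(zeta_3929)/Q)| = phi(3929) = 3928; group ≅ (Z/3929Z)^* ≅ Z/3928Z

The n-th cyclotomic polynomial Φ_3929(x) is the minimal polynomial of zeta_3929 over Q and has degree phi(3929) = 3928. So Q(zeta_3929) is a degree-3928 Galois extension with Galois group (Z/3929Z)^*. (Z/3929Z)^* is cyclic since 3929 is an odd prime power (or 4). Hence Gal(Q(zeta_3929)/Q) ≅ Z/3928Z.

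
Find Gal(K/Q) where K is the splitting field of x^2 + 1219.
Gal(K/Q) = Z/2Z (cyclic of order 2)

x^2 + 1219 is irreducible over Q since -1219 is not a rational square. The splitting field Q(sqrt(-1219)) has degree 2 over Q, and its unique nontrivial automorphism is sqrt(-1219) ↦ -sqrt(-1219). Hence Gal(Q(sqrt(-1219))/Q) = Z/2Z.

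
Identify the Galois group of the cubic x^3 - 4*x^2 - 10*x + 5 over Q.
Gal(K/Q) = S_3 (symmetric group of order 6)

Compute the discriminant of x^3 + (-4)*x^2 + (-10)*x + (5): Δ = 9805. Since Δ is not a rational square, the Galois group is not contained in A_3; it must be the full S_3 (irreducibility of the cubic rules out anything smaller).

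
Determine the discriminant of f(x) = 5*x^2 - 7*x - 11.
Δ = 269

For a quadratic a x^2 + b x + c the discriminant is Δ = b^2 - 4ac = (-7)^2 - 4*(5)*(-11) = 49 - (-220) = 269.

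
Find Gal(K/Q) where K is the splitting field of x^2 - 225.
Gal(K/Q) = trivial group (order 1)

x^2 - 225 factors as (x - 15)(x + 15) over Q, so its splitting field is Q itself and the Galois group is trivial.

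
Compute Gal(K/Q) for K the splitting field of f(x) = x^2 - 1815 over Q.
Gal(K/Q) = Z/2Z (cyclic of order 2)

x^2 - 1815 is irreducible over Q since 1815 is not a rational square. The splitting field Q(sqrt(1815)) has degree 2 over Q, and its unique nontrivial automorphism is sqrt(1815) ↦ -sqrt(1815). Hence Gal(Q(sqrt(1815))/Q) = Z/2Z.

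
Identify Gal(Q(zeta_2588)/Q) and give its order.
|Gal(Q(zeta_2588)/Q)| = phi(2588) = 1292; group ≅ (Z/2588Z)^* ≅ Z/2Z × Z/646Z

The n-th cyclotomic polynomial Φ_2588(x) is the minimal polynomial of zeta_2588 over Q and has degree phi(2588) = 1292. So Q(zeta_2588) is a degree-1292 Galois extension with Galois group (Z/2588Z)^*. By CRT, (Z/2588Z)^* ≅ (Z/4Z)^* × (Z/647Z)^*. Each prime-power unit group is (Z/4Z)^* ≅ Z/2Z; (Z/647Z)^* ≅ Z/646Z. Hence Gal(Q(zeta_2588)/Q) ≅ Z/2Z × Z/646Z.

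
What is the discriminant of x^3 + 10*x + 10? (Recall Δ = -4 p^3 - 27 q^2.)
Δ = -6700

For a depressed cubic x^3 + p x + q the discriminant is Δ = -4 p^3 - 27 q^2 = -4*(10)^3 - 27*(10)^2 = -4000 - 2700 = -6700.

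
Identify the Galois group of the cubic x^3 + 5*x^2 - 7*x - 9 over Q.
Gal(K/Q) = S_3 (symmetric group of order 6)

Compute the discriminant of x^3 + (5)*x^2 + (-7)*x + (-9): Δ = 10580. Since Δ is not a rational square, the Galois group is not contained in A_3; it must be the full S_3 (irreducibility of the cubic rules out anything smaller).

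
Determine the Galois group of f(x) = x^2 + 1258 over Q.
Gal(K/Q) = Z/2Z (cyclic of order 2)

x^2 + 1258 is irreducible over Q since -1258 is not a rational square. The splitting field Q(sqrt(-1258)) has degree 2 over Q, and its unique nontrivial automorphism is sqrt(-1258) ↦ -sqrt(-1258). Hence Gal(Q(sqrt(-1258))/Q) = Z/2Z.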